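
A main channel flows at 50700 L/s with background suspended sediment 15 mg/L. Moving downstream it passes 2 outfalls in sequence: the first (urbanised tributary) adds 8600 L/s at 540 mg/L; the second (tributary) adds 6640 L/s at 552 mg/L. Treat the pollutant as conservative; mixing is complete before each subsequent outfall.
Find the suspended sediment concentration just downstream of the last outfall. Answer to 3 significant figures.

138 mg/L

Outfall 1: combined Q = 59300 L/s; C = (50700·15.00 + 8600·540.0)/59300 = 91.14 mg/L.
Outfall 2: combined Q = 65940 L/s; C = (59300·91.14 + 6640·552.0)/65940 = 137.5 mg/L.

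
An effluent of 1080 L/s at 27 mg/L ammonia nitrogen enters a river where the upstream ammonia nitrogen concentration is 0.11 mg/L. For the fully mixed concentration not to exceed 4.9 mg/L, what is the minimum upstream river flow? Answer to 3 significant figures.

Set C_mix = 4.9: (Q·0.1100 + 1080·27.00) / (Q + 1080) = 4.9
→ Q = 1080·(27.00 − 4.9)/(4.9 − 0.1100) = 4983 L/s.

4980 L/s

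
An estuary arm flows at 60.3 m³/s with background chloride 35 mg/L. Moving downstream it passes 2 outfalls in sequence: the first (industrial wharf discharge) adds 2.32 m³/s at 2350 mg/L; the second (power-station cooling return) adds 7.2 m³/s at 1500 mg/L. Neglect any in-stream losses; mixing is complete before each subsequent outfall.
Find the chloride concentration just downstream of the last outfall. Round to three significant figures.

Below outfall 1: Q → 62.62 m³/s, C = (60.30·35.00 + 2.320·2350)/62.62 = 120.8 mg/L.
Below outfall 2: Q → 69.82 m³/s, C = (62.62·120.8 + 7.200·1500)/69.82 = 263.0 mg/L.

263 mg/L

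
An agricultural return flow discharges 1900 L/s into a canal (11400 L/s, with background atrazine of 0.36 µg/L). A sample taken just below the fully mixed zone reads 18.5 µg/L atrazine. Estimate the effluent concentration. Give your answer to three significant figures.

Mass balance: 11400·0.3600 + 1900·Cₑ = 13300·18.50
→ Cₑ = (13300·18.50 − 11400·0.3600) / 1900 = 127.3 µg/L.

127 µg/L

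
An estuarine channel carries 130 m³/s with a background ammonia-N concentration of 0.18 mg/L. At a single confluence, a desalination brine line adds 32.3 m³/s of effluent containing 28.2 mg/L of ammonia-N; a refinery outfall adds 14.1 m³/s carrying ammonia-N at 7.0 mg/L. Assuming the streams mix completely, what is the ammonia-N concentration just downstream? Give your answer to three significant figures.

5.86 mg/L

Flow-weighted average: C = (130.0·0.1800 + 32.30·28.20 + 14.10·7.000) / 176.4 = 1033/176.4 = 5.856 mg/L.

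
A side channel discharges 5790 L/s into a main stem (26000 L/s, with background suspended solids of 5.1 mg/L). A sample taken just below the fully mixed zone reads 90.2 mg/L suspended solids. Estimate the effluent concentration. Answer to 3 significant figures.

Mass balance: 26000·5.100 + 5790·Cₑ = 31790·90.20
→ Cₑ = (31790·90.20 − 26000·5.100) / 5790 = 472.3 mg/L.

472 mg/L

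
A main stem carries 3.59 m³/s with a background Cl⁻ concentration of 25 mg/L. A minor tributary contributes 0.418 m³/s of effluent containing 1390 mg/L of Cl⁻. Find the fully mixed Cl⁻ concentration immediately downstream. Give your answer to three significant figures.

Flow-weighted average: C = (3.590·25.00 + 0.4180·1390) / 4.008 = 670.8/4.008 = 167.4 mg/L.

167 mg/L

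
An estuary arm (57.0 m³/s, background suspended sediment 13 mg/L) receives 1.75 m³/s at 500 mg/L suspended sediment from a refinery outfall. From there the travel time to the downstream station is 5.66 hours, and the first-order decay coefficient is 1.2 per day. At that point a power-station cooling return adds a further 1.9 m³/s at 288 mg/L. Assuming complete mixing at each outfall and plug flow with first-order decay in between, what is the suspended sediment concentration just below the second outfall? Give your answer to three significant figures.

29.1 mg/L

Flow-weighted average: C = (57.00·13.00 + 1.750·500.0) / 58.75 = 1616/58.75 = 27.51 mg/L; combined flow 58.75 m³/s.
Decay over the reach: 27.51·exp(−kt) = 27.51·0.7535 = 20.73 mg/L.
At the second outfall, C = (58.75·20.73 + 1.900·288.0) / (58.75 + 1.900) = 29.10 mg/L.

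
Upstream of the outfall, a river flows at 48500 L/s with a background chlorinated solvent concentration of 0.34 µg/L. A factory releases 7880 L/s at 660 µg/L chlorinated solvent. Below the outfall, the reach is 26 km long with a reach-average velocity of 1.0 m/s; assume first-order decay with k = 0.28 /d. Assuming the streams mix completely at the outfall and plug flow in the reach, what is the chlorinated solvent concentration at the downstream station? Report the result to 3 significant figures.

85.1 µg/L

After mixing, C = (48500·0.3400 + 7880·660.0) / 56380 = 5217000/56380 = 92.54 µg/L.
Travel time t = 26·1000 / 1.0 = 26000 s = 7.222 h.
First-order decay: C = 92.54·exp(−k·t) = 92.54·0.9192 = 85.06 µg/L.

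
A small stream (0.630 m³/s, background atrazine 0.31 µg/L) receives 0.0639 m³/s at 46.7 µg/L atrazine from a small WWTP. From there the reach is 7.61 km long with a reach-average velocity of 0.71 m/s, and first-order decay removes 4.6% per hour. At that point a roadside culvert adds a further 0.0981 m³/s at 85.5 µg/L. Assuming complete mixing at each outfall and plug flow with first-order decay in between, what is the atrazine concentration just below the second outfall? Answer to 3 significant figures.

14.1 µg/L

Mixed concentration C = ΣQC/ΣQ = (0.6300·0.3100 + 0.06390·46.70) / 0.6939 = 3.179/0.6939 = 4.582 µg/L; combined flow 0.6939 m³/s.
Travel time t = 7.61·1000 / 0.71 = 10720 s = 2.977 h.
4.6%/h lost → k = −ln(1 − 0.046) = 0.04709 h⁻¹.
Decay over the reach: 4.582·exp(−kt) = 4.582·0.8692 = 3.983 µg/L.
Second outfall: C = (0.6939·3.983 + 0.09810·85.50)/0.7920 = 14.08 µg/L.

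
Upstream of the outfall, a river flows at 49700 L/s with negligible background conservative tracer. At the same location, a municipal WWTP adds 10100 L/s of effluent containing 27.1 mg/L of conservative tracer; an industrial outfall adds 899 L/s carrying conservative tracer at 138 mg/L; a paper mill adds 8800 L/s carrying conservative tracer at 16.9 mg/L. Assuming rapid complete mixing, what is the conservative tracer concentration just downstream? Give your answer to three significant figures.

7.86 mg/L

Conservation of mass: C = (49700·0 + 10100·27.10 + 899.0·138.0 + 8800·16.90) / 69500 = 546500/69500 = 7.863 mg/L.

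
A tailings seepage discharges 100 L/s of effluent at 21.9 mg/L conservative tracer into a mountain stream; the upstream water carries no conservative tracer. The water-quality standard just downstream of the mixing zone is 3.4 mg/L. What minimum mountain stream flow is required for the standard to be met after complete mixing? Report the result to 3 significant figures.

Set C_mix = 3.4: (Q·0 + 100.0·21.90) / (Q + 100.0) = 3.4
→ Q = 100.0·(21.90 − 3.4)/(3.4 − 0) = 544.1 L/s.

544 L/s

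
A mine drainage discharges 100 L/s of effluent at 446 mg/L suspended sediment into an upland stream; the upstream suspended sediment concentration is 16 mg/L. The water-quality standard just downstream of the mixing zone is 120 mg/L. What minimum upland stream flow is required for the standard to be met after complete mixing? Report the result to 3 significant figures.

Set C_mix = 120: (Q·16.00 + 100.0·446.0) / (Q + 100.0) = 120
→ Q = 100.0·(446.0 − 120)/(120 − 16.00) = 313.5 L/s.

313 L/s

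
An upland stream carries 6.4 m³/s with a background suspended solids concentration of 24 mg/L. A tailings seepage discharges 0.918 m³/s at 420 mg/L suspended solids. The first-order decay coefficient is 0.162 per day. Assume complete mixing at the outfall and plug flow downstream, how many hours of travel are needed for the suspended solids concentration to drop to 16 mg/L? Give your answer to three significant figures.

226 h

Mass balance: C = (6.400·24.00 + 0.9180·420.0) / 7.318 = 539.2/7.318 = 73.68 mg/L.
73.68·exp(−k·t) = 16 → t = ln(73.68/16)/k = 814400 s = 226.2 h.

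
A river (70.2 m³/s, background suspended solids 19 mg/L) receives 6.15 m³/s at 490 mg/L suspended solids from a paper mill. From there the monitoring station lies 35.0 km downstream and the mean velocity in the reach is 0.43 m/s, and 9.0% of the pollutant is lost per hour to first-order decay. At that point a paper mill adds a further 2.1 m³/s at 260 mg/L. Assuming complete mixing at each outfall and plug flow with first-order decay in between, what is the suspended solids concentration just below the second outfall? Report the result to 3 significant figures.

Flow-weighted average: C = (70.20·19.00 + 6.150·490.0) / 76.35 = 4347/76.35 = 56.94 mg/L; combined flow 76.35 m³/s.
Travel time t = 35.0·1000 / 0.43 = 81400 s = 22.61 h.
9.0%/h lost → k = −ln(1 − 0.09) = 0.09431 h⁻¹.
After decay, C = 56.94 × e^(−kt) = 56.94 × 0.1186 = 6.751 mg/L.
At the second outfall, C = (76.35·6.751 + 2.100·260.0) / (76.35 + 2.100) = 13.53 mg/L.

13.5 mg/L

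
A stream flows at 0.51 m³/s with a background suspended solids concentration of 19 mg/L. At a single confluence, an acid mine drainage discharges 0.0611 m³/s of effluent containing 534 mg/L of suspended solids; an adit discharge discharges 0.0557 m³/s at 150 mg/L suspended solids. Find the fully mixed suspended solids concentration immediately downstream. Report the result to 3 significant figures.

Mass balance: C = (0.5100·19.00 + 0.06110·534.0 + 0.05570·150.0) / 0.6268 = 50.67/0.6268 = 80.84 mg/L.

80.8 mg/L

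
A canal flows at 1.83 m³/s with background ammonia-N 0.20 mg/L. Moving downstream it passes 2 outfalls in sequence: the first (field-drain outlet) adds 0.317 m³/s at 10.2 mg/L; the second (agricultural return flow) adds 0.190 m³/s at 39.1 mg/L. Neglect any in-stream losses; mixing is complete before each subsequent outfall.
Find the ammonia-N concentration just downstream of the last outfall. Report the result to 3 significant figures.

4.72 mg/L

Below outfall 1: Q → 2.147 m³/s, C = (1.830·0.2000 + 0.3170·10.20)/2.147 = 1.676 mg/L.
Below outfall 2: Q → 2.337 m³/s, C = (2.147·1.676 + 0.1900·39.10)/2.337 = 4.719 mg/L.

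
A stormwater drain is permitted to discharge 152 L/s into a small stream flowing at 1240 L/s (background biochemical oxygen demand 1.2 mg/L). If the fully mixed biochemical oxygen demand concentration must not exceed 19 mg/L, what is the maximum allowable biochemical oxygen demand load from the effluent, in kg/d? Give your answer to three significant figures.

2160 kg/d

Mass balance at the limit: 1240·1.200 + 152.0·Cₑ = 1392·19 → Cₑ = 164.2 mg/L.
152.0 L/s = 0.1520 m³/s. Load = 0.1520 m³/s × 164.2 g/m³ × 86 400 s/d = 2157 kg/d.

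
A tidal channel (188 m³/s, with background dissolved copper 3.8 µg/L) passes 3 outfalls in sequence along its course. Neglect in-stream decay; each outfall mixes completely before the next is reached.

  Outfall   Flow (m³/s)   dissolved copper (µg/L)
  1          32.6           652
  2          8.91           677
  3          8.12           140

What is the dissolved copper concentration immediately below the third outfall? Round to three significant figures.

123 µg/L

Below outfall 1: Q → 220.6 m³/s, C = (188.0·3.800 + 32.60·652.0)/220.6 = 99.59 µg/L.
Below outfall 2: Q → 229.5 m³/s, C = (220.6·99.59 + 8.910·677.0)/229.5 = 122.0 µg/L.
Below outfall 3: Q → 237.6 m³/s, C = (229.5·122.0 + 8.120·140.0)/237.6 = 122.6 µg/L.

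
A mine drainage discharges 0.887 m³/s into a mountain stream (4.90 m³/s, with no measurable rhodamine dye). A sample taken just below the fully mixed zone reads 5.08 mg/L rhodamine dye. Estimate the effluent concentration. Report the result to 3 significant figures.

Mass balance: 4.900·0 + 0.8870·Cₑ = 5.787·5.080
→ Cₑ = (5.787·5.080 − 4.900·0) / 0.8870 = 33.14 mg/L.

33.1 mg/L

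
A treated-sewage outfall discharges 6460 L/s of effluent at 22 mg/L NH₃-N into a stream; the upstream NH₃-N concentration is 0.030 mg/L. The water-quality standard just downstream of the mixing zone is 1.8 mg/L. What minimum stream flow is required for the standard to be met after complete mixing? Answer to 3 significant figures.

73700 L/s

Set C_mix = 1.8: (Q·0.03000 + 6460·22.00) / (Q + 6460) = 1.8
→ Q = 6460·(22.00 − 1.8)/(1.8 − 0.03000) = 73720 L/s.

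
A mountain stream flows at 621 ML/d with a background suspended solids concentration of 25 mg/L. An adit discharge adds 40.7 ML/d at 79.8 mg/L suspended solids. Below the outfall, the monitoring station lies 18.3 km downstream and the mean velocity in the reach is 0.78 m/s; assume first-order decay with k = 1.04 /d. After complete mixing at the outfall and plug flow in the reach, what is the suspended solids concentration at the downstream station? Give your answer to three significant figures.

Mixed concentration C = ΣQC/ΣQ = (621.0·25.00 + 40.70·79.80) / 661.7 = 18770/661.7 = 28.37 mg/L.
Travel time t = 18.3·1000 / 0.78 = 23460 s = 6.517 h.
Decay over the reach: 28.37·exp(−kt) = 28.37·0.7540 = 21.39 mg/L.

21.4 mg/L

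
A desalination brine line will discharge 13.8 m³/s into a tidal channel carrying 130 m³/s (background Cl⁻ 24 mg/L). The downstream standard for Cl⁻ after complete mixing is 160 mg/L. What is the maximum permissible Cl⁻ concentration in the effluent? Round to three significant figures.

At the limit, (Qr·Cr + Qe·Cₑ)/(Qr + Qe) = 160:
Cₑ = (143.8·160 − 130.0·24.00) / 13.80 = 1441 mg/L.

1440 mg/L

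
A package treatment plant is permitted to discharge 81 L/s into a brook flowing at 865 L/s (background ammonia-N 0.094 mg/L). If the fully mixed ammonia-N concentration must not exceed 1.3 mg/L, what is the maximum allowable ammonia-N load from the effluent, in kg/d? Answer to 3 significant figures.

Mass balance at the limit: 865.0·0.09400 + 81.00·Cₑ = 946.0·1.3 → Cₑ = 14.18 mg/L.
81.00 L/s = 0.08100 m³/s. Load = 0.08100 m³/s × 14.18 g/m³ × 86 400 s/d = 99.23 kg/d.

99.2 kg/d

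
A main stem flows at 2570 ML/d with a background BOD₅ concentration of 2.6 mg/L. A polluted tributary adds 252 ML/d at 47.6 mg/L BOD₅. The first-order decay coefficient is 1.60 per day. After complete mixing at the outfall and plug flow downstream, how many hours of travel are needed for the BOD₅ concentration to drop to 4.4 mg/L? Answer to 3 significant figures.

Conservation of mass: C = (2570·2.600 + 252.0·47.60) / 2822 = 18680/2822 = 6.618 mg/L.
6.618·exp(−k·t) = 4.4 → t = ln(6.618/4.4)/k = 22050 s = 6.124 h.

6.12 h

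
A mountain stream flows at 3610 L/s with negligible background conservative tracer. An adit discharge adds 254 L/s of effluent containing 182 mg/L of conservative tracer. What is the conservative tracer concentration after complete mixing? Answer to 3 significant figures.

12.0 mg/L

Flow-weighted average: C = (3610·0 + 254.0·182.0) / 3864 = 46230/3864 = 11.96 mg/L.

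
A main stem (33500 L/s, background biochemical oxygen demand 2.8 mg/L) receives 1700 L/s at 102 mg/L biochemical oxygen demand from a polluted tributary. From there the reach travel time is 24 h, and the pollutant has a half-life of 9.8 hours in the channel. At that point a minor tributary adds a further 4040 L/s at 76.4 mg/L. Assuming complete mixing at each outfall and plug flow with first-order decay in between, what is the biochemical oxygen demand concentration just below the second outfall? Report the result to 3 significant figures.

9.11 mg/L

After mixing, C = (33500·2.800 + 1700·102.0) / 35200 = 267200/35200 = 7.591 mg/L; combined flow 35200 L/s.
Half-life 9.8 h → k = ln 2 / 9.8 = 0.07073 h⁻¹ = 1.698 d⁻¹.
After decay, C = 7.591 × e^(−kt) = 7.591 × 0.1831 = 1.390 mg/L.
Second outfall: C = (35200·1.390 + 4040·76.40)/39240 = 9.113 mg/L.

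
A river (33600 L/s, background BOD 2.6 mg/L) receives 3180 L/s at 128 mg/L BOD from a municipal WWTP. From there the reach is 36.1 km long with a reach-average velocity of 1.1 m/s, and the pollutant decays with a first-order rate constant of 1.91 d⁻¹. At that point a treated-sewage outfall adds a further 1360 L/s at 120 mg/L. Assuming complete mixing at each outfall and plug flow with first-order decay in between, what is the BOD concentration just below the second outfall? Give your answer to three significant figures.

Mass balance: C = (33600·2.600 + 3180·128.0) / 36780 = 494400/36780 = 13.44 mg/L; combined flow 36780 L/s.
Travel time t = 36.1·1000 / 1.1 = 32820 s = 9.116 h.
After decay, C = 13.44 × e^(−kt) = 13.44 × 0.4841 = 6.507 mg/L.
Second outfall: C = (36780·6.507 + 1360·120.0)/38140 = 10.55 mg/L.

10.6 mg/L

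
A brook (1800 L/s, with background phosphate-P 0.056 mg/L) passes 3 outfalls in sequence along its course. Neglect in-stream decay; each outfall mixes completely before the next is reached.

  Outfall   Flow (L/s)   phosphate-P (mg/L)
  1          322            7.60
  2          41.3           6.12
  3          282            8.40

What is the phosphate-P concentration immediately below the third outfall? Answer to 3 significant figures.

After outfall 1: Q = 1800 + 322.0 = 2122 L/s; C = (1800·0.05600 + 322.0·7.600)/2122 = 1.201 mg/L.
After outfall 2: Q = 2122 + 41.30 = 2163 L/s; C = (2122·1.201 + 41.30·6.120)/2163 = 1.295 mg/L.
After outfall 3: Q = 2163 + 282.0 = 2445 L/s; C = (2163·1.295 + 282.0·8.400)/2445 = 2.114 mg/L.

2.11 mg/L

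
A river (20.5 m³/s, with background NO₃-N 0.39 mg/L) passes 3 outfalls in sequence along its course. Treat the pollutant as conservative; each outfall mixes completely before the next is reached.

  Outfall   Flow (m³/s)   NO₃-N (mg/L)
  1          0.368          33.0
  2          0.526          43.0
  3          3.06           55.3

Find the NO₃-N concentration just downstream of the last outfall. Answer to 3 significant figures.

8.67 mg/L

Outfall 1: combined Q = 20.87 m³/s; C = (20.50·0.3900 + 0.3680·33.00)/20.87 = 0.9651 mg/L.
Outfall 2: combined Q = 21.39 m³/s; C = (20.87·0.9651 + 0.5260·43.00)/21.39 = 1.999 mg/L.
Outfall 3: combined Q = 24.45 m³/s; C = (21.39·1.999 + 3.060·55.30)/24.45 = 8.668 mg/L.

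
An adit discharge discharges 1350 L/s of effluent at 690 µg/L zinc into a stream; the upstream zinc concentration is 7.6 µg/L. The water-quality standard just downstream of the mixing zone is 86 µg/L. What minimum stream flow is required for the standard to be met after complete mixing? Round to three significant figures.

10400 L/s

Set C_mix = 86: (Q·7.600 + 1350·690.0) / (Q + 1350) = 86
→ Q = 1350·(690.0 − 86)/(86 − 7.600) = 10400 L/s.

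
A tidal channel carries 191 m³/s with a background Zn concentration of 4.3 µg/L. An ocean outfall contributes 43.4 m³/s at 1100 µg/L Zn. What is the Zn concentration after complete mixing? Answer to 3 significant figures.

After mixing, C = (191.0·4.300 + 43.40·1100) / 234.4 = 48560/234.4 = 207.2 µg/L.

207 µg/L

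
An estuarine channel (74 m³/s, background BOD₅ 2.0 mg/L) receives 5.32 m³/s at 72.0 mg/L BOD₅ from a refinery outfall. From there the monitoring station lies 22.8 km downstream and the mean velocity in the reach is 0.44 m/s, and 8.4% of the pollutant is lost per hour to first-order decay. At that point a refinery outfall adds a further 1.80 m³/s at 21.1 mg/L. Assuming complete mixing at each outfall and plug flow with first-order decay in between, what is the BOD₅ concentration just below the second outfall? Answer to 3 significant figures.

Mixed concentration C = ΣQC/ΣQ = (74.00·2.000 + 5.320·72.00) / 79.32 = 531.0/79.32 = 6.695 mg/L; combined flow 79.32 m³/s.
Travel time t = 22.8·1000 / 0.44 = 51820 s = 14.39 h.
8.4%/h lost → k = −ln(1 − 0.084) = 0.08774 h⁻¹.
Decay over the reach: 6.695·exp(−kt) = 6.695·0.2828 = 1.894 mg/L.
Second outfall: C = (79.32·1.894 + 1.800·21.10)/81.12 = 2.320 mg/L.

2.32 mg/L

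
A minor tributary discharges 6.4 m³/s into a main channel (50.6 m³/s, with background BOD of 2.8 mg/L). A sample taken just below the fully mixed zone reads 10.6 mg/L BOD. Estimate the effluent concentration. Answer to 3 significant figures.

Mass balance: 50.60·2.800 + 6.400·Cₑ = 57.00·10.60
→ Cₑ = (57.00·10.60 − 50.60·2.800) / 6.400 = 72.27 mg/L.

72.3 mg/L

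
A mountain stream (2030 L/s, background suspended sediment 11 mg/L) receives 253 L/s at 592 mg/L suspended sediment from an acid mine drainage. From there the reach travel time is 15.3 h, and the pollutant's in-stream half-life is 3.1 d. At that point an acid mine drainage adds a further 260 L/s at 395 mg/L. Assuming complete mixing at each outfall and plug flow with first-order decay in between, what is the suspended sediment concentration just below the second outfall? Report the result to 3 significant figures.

99.1 mg/L

After mixing, C = (2030·11.00 + 253.0·592.0) / 2283 = 172100/2283 = 75.39 mg/L; combined flow 2283 L/s.
Half-life 3.1 d → k = ln 2 / 3.1 = 0.2236 d⁻¹.
First-order decay: C = 75.39·exp(−k·t) = 75.39·0.8672 = 65.37 mg/L.
Second outfall: C = (2283·65.37 + 260.0·395.0)/2543 = 99.07 mg/L.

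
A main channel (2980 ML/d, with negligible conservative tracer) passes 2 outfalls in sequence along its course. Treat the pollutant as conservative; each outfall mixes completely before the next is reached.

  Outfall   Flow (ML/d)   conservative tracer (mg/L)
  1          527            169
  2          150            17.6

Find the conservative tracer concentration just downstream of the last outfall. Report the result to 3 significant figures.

Below outfall 1: Q → 3507 ML/d, C = (2980·0 + 527.0·169.0)/3507 = 25.40 mg/L.
Below outfall 2: Q → 3657 ML/d, C = (3507·25.40 + 150.0·17.60)/3657 = 25.08 mg/L.

25.1 mg/L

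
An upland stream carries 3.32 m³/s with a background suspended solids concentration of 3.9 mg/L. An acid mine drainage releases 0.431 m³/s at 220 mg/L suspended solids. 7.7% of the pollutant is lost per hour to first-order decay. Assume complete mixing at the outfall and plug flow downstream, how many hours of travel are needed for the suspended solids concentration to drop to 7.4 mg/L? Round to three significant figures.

16.9 h

Flow-weighted average: C = (3.320·3.900 + 0.4310·220.0) / 3.751 = 107.8/3.751 = 28.73 mg/L.
7.7%/h lost → k = −ln(1 − 0.077) = 0.08013 h⁻¹.
28.73·exp(−k·t) = 7.4 → t = ln(28.73/7.4)/k = 60950 s = 16.93 h.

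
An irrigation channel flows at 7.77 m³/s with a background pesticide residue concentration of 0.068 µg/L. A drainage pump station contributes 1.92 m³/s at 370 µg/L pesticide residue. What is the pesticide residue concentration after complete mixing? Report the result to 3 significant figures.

73.4 µg/L

Flow-weighted average: C = (7.770·0.06800 + 1.920·370.0) / 9.690 = 710.9/9.690 = 73.37 µg/L.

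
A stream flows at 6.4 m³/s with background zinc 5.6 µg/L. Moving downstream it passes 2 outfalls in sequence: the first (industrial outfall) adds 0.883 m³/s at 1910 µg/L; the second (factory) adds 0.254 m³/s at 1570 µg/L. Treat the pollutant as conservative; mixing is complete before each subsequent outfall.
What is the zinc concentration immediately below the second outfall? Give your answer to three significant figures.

281 µg/L

After outfall 1: Q = 6.400 + 0.8830 = 7.283 m³/s; C = (6.400·5.600 + 0.8830·1910)/7.283 = 236.5 µg/L.
After outfall 2: Q = 7.283 + 0.2540 = 7.537 m³/s; C = (7.283·236.5 + 0.2540·1570)/7.537 = 281.4 µg/L.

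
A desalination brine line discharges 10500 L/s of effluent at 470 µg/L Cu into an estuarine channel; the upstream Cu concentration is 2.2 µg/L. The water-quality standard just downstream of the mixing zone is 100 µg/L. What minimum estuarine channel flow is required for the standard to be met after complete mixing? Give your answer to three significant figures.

39700 L/s

Set C_mix = 100: (Q·2.200 + 10500·470.0) / (Q + 10500) = 100
→ Q = 10500·(470.0 − 100)/(100 − 2.200) = 39720 L/s.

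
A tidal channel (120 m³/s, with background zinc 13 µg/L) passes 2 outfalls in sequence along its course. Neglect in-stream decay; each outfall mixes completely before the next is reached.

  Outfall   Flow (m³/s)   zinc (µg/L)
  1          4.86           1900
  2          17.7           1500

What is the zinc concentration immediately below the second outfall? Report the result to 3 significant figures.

Below outfall 1: Q → 124.9 m³/s, C = (120.0·13.00 + 4.860·1900)/124.9 = 86.45 µg/L.
Below outfall 2: Q → 142.6 m³/s, C = (124.9·86.45 + 17.70·1500)/142.6 = 262.0 µg/L.

262 µg/L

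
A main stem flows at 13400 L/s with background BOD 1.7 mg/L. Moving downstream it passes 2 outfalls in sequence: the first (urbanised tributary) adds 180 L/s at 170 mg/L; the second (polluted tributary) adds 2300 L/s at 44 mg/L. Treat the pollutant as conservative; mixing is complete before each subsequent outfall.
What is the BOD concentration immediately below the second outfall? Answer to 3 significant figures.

9.73 mg/L

After outfall 1: Q = 13400 + 180.0 = 13580 L/s; C = (13400·1.700 + 180.0·170.0)/13580 = 3.931 mg/L.
After outfall 2: Q = 13580 + 2300 = 15880 L/s; C = (13580·3.931 + 2300·44.00)/15880 = 9.734 mg/L.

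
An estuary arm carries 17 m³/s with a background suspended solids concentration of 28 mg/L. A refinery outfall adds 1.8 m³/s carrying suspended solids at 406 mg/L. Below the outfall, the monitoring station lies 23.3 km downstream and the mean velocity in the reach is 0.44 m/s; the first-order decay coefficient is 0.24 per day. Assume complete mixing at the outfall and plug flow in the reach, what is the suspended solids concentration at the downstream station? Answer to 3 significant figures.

55.4 mg/L

After mixing, C = (17.00·28.00 + 1.800·406.0) / 18.80 = 1207/18.80 = 64.19 mg/L.
Travel time t = 23.3·1000 / 0.44 = 52950 s = 14.71 h.
Applying C = C₀e^(−kt): 64.19 × 0.8632 = 55.41 mg/L.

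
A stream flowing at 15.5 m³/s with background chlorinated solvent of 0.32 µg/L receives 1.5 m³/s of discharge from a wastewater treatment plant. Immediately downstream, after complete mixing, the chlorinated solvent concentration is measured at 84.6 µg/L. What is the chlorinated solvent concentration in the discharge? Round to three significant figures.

955 µg/L

Mass balance: 15.50·0.3200 + 1.500·Cₑ = 17.00·84.60
→ Cₑ = (17.00·84.60 − 15.50·0.3200) / 1.500 = 955.5 µg/L.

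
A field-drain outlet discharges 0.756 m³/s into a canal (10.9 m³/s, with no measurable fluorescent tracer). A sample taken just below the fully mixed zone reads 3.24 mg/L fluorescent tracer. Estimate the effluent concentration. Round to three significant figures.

50.0 mg/L

Mass balance: 10.90·0 + 0.7560·Cₑ = 11.66·3.240
→ Cₑ = (11.66·3.240 − 10.90·0) / 0.7560 = 49.95 mg/L.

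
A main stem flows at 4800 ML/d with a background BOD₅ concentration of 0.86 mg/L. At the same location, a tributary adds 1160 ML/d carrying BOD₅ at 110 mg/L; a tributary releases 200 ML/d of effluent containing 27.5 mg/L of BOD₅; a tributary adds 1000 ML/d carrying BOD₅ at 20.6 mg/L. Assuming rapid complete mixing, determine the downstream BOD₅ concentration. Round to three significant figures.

Flow-weighted average: C = (4800·0.8600 + 1160·110.0 + 200.0·27.50 + 1000·20.60) / 7160 = 157800/7160 = 22.04 mg/L.

22.0 mg/L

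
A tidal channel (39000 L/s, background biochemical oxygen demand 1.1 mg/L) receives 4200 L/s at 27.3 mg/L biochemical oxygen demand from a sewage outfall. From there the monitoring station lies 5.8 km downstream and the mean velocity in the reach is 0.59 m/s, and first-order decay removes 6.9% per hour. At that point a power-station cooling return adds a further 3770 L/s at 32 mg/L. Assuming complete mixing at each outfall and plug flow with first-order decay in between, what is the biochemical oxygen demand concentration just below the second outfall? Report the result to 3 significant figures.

5.33 mg/L

Mixed concentration C = ΣQC/ΣQ = (39000·1.100 + 4200·27.30) / 43200 = 157600/43200 = 3.647 mg/L; combined flow 43200 L/s.
Travel time t = 5.8·1000 / 0.59 = 9831 s = 2.731 h.
6.9%/h lost → k = −ln(1 − 0.069) = 0.07150 h⁻¹.
First-order decay: C = 3.647·exp(−k·t) = 3.647·0.8226 = 3.000 mg/L.
Second outfall: C = (43200·3.000 + 3770·32.00)/46970 = 5.328 mg/L.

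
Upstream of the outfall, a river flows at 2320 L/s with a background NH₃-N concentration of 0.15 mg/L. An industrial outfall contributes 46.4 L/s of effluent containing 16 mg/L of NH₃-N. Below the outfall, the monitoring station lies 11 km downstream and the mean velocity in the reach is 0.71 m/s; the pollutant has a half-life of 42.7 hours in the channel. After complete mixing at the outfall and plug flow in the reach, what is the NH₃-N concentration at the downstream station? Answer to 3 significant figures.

After mixing, C = (2320·0.1500 + 46.40·16.00) / 2366 = 1090/2366 = 0.4608 mg/L.
Travel time t = 11·1000 / 0.71 = 15490 s = 4.304 h.
Half-life 42.7 h → k = ln 2 / 42.7 = 0.01623 h⁻¹ = 0.3896 d⁻¹.
Applying C = C₀e^(−kt): 0.4608 × 0.9325 = 0.4297 mg/L.

0.430 mg/L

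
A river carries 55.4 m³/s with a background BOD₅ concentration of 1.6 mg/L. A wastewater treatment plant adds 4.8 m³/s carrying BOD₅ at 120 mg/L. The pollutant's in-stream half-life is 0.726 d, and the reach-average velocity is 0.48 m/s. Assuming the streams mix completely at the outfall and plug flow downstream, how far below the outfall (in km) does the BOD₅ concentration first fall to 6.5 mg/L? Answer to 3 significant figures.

23.0 km

Conservation of mass: C = (55.40·1.600 + 4.800·120.0) / 60.20 = 664.6/60.20 = 11.04 mg/L.
Half-life 0.726 d → k = ln 2 / 0.726 = 0.9547 d⁻¹.
Set 11.04·exp(−k·t) = 6.5 → t = ln(11.04/6.5)/k = 47940 s = 13.32 h.
Distance = v·t = 0.48·47940 = 23010 m = 23.01 km.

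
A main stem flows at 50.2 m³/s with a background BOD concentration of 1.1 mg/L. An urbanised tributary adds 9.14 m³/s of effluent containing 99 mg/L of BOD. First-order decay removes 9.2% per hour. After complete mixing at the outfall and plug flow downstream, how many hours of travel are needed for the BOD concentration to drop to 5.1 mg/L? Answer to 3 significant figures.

12.0 h

Flow-weighted average: C = (50.20·1.100 + 9.140·99.00) / 59.34 = 960.1/59.34 = 16.18 mg/L.
9.2%/h lost → k = −ln(1 − 0.092) = 0.09651 h⁻¹.
16.18·exp(−k·t) = 5.1 → t = ln(16.18/5.1)/k = 43060 s = 11.96 h.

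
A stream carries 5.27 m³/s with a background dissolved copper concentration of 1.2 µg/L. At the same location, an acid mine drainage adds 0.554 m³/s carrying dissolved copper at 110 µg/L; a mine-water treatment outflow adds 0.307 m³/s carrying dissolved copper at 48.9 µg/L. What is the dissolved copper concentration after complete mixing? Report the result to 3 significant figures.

13.4 µg/L

Flow-weighted average: C = (5.270·1.200 + 0.5540·110.0 + 0.3070·48.90) / 6.131 = 82.28/6.131 = 13.42 µg/L.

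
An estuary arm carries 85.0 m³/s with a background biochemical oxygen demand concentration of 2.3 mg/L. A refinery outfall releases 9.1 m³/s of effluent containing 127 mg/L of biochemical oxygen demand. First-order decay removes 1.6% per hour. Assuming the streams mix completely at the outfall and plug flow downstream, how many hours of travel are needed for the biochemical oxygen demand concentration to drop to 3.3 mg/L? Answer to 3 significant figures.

After mixing, C = (85.00·2.300 + 9.100·127.0) / 94.10 = 1351/94.10 = 14.36 mg/L.
1.6%/h lost → k = −ln(1 − 0.016) = 0.01613 h⁻¹.
14.36·exp(−k·t) = 3.3 → t = ln(14.36/3.3)/k = 328200 s = 91.17 h.

91.2 h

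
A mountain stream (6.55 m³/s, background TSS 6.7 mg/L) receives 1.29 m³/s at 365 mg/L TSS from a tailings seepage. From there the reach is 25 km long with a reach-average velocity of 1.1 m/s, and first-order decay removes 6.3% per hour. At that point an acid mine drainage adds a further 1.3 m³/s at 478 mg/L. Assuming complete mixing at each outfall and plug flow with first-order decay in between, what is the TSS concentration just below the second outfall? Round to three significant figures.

105 mg/L

Mass balance: C = (6.550·6.700 + 1.290·365.0) / 7.840 = 514.7/7.840 = 65.65 mg/L; combined flow 7.840 m³/s.
Travel time t = 25·1000 / 1.1 = 22730 s = 6.313 h.
6.3%/h lost → k = −ln(1 − 0.063) = 0.06507 h⁻¹.
After decay, C = 65.65 × e^(−kt) = 65.65 × 0.6631 = 43.54 mg/L.
At the second outfall, C = (7.840·43.54 + 1.300·478.0) / (7.840 + 1.300) = 105.3 mg/L.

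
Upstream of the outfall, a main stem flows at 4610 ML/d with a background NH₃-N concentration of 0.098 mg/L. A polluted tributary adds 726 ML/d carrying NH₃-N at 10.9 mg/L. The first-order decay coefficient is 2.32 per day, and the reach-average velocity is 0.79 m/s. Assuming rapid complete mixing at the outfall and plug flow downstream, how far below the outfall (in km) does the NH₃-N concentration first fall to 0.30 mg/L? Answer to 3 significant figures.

Flow-weighted average: C = (4610·0.09800 + 726.0·10.90) / 5336 = 8365/5336 = 1.568 mg/L.
Set 1.568·exp(−k·t) = 0.30 → t = ln(1.568/0.30)/k = 61580 s = 17.11 h.
Distance = v·t = 0.79·61580 = 48650 m = 48.65 km.

48.6 km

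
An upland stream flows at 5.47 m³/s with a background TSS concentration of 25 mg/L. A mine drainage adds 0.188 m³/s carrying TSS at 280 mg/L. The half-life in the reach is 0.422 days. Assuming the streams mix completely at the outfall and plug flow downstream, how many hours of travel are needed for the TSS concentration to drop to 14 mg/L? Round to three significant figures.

Flow-weighted average: C = (5.470·25.00 + 0.1880·280.0) / 5.658 = 189.4/5.658 = 33.47 mg/L.
Half-life 0.422 d → k = ln 2 / 0.422 = 1.643 d⁻¹.
33.47·exp(−k·t) = 14 → t = ln(33.47/14)/k = 45850 s = 12.74 h.

12.7 h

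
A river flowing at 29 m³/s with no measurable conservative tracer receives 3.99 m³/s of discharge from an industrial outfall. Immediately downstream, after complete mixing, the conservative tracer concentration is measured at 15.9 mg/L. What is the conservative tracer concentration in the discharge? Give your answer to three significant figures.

131 mg/L

Mass balance: 29.00·0 + 3.990·Cₑ = 32.99·15.90
→ Cₑ = (32.99·15.90 − 29.00·0) / 3.990 = 131.5 mg/L.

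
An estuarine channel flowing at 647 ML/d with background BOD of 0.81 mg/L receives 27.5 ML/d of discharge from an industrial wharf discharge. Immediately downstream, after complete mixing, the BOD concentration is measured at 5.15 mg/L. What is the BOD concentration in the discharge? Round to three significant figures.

107 mg/L

Mass balance: 647.0·0.8100 + 27.50·Cₑ = 674.5·5.150
→ Cₑ = (674.5·5.150 − 647.0·0.8100) / 27.50 = 107.3 mg/L.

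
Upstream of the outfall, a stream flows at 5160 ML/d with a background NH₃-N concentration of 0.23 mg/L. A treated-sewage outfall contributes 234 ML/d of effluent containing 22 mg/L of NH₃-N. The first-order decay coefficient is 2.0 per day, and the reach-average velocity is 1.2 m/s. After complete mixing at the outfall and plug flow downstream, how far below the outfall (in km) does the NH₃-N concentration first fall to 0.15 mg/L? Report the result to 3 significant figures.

Conservation of mass: C = (5160·0.2300 + 234.0·22.00) / 5394 = 6335/5394 = 1.174 mg/L.
Set 1.174·exp(−k·t) = 0.15 → t = ln(1.174/0.15)/k = 88900 s = 24.69 h.
Distance = v·t = 1.2·88900 = 106700 m = 106.7 km.

107 km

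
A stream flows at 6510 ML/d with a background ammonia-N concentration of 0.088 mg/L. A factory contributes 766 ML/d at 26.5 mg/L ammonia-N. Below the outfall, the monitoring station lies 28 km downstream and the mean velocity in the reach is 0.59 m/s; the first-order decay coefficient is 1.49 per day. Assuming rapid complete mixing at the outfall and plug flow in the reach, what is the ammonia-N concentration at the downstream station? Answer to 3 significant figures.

1.27 mg/L

Conservation of mass: C = (6510·0.08800 + 766.0·26.50) / 7276 = 20870/7276 = 2.869 mg/L.
Travel time t = 28·1000 / 0.59 = 47460 s = 13.18 h.
After decay, C = 2.869 × e^(−kt) = 2.869 × 0.4411 = 1.265 mg/L.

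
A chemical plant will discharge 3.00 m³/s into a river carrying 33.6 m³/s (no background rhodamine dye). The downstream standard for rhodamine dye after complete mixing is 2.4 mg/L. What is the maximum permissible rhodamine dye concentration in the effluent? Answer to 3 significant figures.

At the limit, (Qr·Cr + Qe·Cₑ)/(Qr + Qe) = 2.4:
Cₑ = (36.60·2.4 − 33.60·0) / 3.000 = 29.28 mg/L.

29.3 mg/L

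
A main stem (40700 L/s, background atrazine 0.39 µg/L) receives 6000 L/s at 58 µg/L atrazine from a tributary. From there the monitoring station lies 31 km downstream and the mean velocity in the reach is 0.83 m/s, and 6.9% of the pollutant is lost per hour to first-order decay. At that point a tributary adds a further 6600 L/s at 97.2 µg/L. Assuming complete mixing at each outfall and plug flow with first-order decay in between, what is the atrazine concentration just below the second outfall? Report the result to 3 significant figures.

15.3 µg/L

Mass balance: C = (40700·0.3900 + 6000·58.00) / 46700 = 363900/46700 = 7.792 µg/L; combined flow 46700 L/s.
Travel time t = 31·1000 / 0.83 = 37350 s = 10.37 h.
6.9%/h lost → k = −ln(1 − 0.069) = 0.07150 h⁻¹.
First-order decay: C = 7.792·exp(−k·t) = 7.792·0.4763 = 3.711 µg/L.
At the second outfall, C = (46700·3.711 + 6600·97.20) / (46700 + 6600) = 15.29 µg/L.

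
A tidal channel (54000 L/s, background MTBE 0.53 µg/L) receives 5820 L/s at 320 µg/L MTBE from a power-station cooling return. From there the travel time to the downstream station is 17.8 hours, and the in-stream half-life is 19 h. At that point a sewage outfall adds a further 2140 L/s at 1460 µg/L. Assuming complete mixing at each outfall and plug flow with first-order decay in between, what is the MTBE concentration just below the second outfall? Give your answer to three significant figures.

Mass balance: C = (54000·0.5300 + 5820·320.0) / 59820 = 1891000/59820 = 31.61 µg/L; combined flow 59820 L/s.
Half-life 19 h → k = ln 2 / 19 = 0.03648 h⁻¹ = 0.8756 d⁻¹.
Applying C = C₀e^(−kt): 31.61 × 0.5224 = 16.51 µg/L.
Second outfall: C = (59820·16.51 + 2140·1460)/61960 = 66.37 µg/L.

66.4 µg/L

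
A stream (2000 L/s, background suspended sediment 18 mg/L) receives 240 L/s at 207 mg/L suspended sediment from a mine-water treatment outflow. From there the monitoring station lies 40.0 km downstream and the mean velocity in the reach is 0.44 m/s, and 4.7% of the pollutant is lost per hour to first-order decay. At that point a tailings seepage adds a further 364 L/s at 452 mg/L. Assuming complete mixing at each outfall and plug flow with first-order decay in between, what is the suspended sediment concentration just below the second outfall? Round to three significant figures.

Mixed concentration C = ΣQC/ΣQ = (2000·18.00 + 240.0·207.0) / 2240 = 85680/2240 = 38.25 mg/L; combined flow 2240 L/s.
Travel time t = 40.0·1000 / 0.44 = 90910 s = 25.25 h.
4.7%/h lost → k = −ln(1 − 0.047) = 0.04814 h⁻¹.
Applying C = C₀e^(−kt): 38.25 × 0.2965 = 11.34 mg/L.
Second outfall: C = (2240·11.34 + 364.0·452.0)/2604 = 72.94 mg/L.

72.9 mg/L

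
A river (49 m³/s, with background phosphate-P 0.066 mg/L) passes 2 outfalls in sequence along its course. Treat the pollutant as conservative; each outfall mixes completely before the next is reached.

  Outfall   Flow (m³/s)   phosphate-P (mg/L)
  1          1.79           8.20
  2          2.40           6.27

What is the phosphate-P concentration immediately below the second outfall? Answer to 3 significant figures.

After outfall 1: Q = 49.00 + 1.790 = 50.79 m³/s; C = (49.00·0.06600 + 1.790·8.200)/50.79 = 0.3527 mg/L.
After outfall 2: Q = 50.79 + 2.400 = 53.19 m³/s; C = (50.79·0.3527 + 2.400·6.270)/53.19 = 0.6197 mg/L.

0.620 mg/L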